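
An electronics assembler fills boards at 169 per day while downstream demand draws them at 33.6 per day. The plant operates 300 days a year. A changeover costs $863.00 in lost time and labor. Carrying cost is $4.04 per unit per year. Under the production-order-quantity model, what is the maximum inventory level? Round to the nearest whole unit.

I_max ≈ 1,857 boards

Annual demand D = 33.6 × 300 = 10,080.
Production build-up factor (1 − d/p) = 1 − 33.6/169 = 0.8012.
Q* = √(2DS / (H(1 − d/p))) = √(2 × 10,080 × 863 / (4.04 × 0.8012)).
= √(17,398,080 / 3.2368) ≈ 2318.430.
Maximum inventory = Q*(1 − d/p) = 2318.430 × 0.8012 ≈ 1857.488.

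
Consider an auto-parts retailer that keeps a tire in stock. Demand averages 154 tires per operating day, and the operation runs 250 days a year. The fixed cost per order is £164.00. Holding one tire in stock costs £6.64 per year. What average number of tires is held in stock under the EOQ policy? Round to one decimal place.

Average inventory ≈ 689.5 tires

Annual demand D = 154 × 250 = 38,500.
The optimal lot size = √(2DS/H) = √(2 × 38,500 × 164 / 6.64) ≈ 1379.06.
Average inventory = Q*/2 ≈ 1379.06 / 2 = 689.530.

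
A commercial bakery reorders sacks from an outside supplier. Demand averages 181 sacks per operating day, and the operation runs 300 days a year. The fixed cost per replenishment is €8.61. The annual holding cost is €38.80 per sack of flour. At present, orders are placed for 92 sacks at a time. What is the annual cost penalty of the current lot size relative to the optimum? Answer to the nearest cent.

Annual demand D = 181 × 300 = 54,300.
EOQ = √(2DS/H) = √(2 × 54,300 × 8.61 / 38.8) ≈ 155.24.
Cost at Q* = (D/Q*)S + (Q*/2)H = √(2DSH) ≈ €6,023.27.
Cost at Q = 92: (54,300/92)×8.61 + (92/2)×38.8 = €5,081.77 + €1,784.80 = €6,866.57.
Excess = €6,866.57 − €6,023.27 = €843.30.

Extra cost ≈ €843.30 per year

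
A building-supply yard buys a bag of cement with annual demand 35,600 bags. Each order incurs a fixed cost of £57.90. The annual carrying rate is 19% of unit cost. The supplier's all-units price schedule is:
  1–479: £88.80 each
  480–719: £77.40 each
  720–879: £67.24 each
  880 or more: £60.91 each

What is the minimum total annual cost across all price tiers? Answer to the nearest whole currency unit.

Holding cost per unit per year at price C is H = 0.19·C.
Evaluate total cost at each tier's feasible EOQ or, if the EOQ is below the tier, at the tier's minimum quantity.
Tier 1 (£88.80): EOQ = 494.3 exceeds tier's upper bound 479, so this tier is dominated.
EOQ at £77.40 = 529.5 (feasible in tier 2): TC = 35,600×£77.40 + (35,600/529.5)×57.9 + (529.5/2)×0.19×£77.40 = £2,763,226.22.
EOQ at £67.24 = 568.1 < 720, so use break Q=720: TC = 35,600×£67.24 + (35,600/720.0)×57.9 + (720.0/2)×0.19×£67.24 = £2,401,206.05.
EOQ at £60.91 = 596.8 < 880, so use break Q=880: TC = 35,600×£60.91 + (35,600/880.0)×57.9 + (880.0/2)×0.19×£60.91 = £2,175,830.39.
Lowest total cost among the candidates is at Q = 880.0.

TC* ≈ £2,175,830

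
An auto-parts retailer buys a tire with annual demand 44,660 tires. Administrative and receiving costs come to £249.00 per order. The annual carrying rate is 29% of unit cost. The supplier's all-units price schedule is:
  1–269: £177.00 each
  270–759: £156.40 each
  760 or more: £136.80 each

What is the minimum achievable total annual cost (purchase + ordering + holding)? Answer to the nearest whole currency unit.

TC* ≈ £6,139,195

Holding cost per unit per year at price C is H = 0.29·C.
For each price level, check whether its EOQ is feasible; otherwise the best quantity at that price is the breakpoint.
Tier 1 (£177.00): EOQ = 658.2 exceeds tier's upper bound 269, so this tier is dominated.
EOQ at £156.40 = 700.3 (feasible in tier 2): TC = 44,660×£156.40 + (44,660/700.3)×249 + (700.3/2)×0.29×£156.40 = £7,016,584.80.
EOQ at £136.80 = 748.7 < 760, so use break Q=760: TC = 44,660×£136.80 + (44,660/760.0)×249 + (760.0/2)×0.29×£136.80 = £6,139,195.39.
Lowest total cost among the candidates is at Q = 760.0.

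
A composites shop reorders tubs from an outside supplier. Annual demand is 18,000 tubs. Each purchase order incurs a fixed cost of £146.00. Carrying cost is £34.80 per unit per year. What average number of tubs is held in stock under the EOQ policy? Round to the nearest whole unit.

Average inventory ≈ 194 tubs

EOQ = √(2DS/H) = √(2 × 18,000 × 146 / 34.8) ≈ 388.63.
Average inventory = Q*/2 ≈ 388.63 / 2 = 194.316.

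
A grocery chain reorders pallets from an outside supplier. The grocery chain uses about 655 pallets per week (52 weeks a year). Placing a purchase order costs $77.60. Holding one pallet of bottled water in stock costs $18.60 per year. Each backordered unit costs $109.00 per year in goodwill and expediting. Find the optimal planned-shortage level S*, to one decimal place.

S* ≈ 84.1 pallets

Annual demand D = 655 × 52 = 34,060.
With planned backorders, Q* = √(2DS/H) · √((H+B)/B).
√(2DS/H) = √(2 × 34,060 × 77.6 / 18.6) = 533.104.
√((H+B)/B) = √((18.6+109)/109) = 1.0820.
Q* ≈ 576.798.
S* = Q* · H/(H+B) = 576.798 × 18.6/127.6 ≈ 84.079.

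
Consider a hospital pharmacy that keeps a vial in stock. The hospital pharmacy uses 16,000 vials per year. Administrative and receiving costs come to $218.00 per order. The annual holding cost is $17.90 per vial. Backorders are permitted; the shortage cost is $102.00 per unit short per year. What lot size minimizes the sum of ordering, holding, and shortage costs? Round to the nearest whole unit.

Q* ≈ 677 vials

With planned backorders, Q* = √(2DS/H) · √((H+B)/B).
√(2DS/H) = √(2 × 16,000 × 218 / 17.9) = 624.276.
√((H+B)/B) = √((17.9+102)/102) = 1.0842.
Q* ≈ 676.840.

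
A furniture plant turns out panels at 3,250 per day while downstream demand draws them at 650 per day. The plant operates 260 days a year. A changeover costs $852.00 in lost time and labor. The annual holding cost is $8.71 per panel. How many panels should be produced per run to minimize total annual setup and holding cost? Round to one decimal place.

Annual demand D = 650 × 260 = 169,000.
Production build-up factor (1 − d/p) = 1 − 650/3,250 = 0.8000.
Q* = √(2DS / (H(1 − d/p))) = √(2 × 169,000 × 852 / (8.71 × 0.8000)).
= √(287,976,000 / 6.968) ≈ 6428.714.

Q* ≈ 6,428.7 panels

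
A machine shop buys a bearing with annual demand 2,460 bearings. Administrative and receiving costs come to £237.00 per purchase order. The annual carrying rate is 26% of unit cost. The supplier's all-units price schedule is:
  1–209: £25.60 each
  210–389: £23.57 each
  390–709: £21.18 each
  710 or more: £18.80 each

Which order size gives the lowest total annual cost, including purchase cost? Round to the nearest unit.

Q* ≈ 710 bearings

Holding cost per unit per year at price C is H = 0.26·C.
Candidates are each tier's EOQ (if it falls in that tier) and each price-break quantity.
Tier 1 (£25.60): EOQ = 418.6 exceeds tier's upper bound 209, so this tier is dominated.
Tier 2 (£23.57): EOQ = 436.2 exceeds tier's upper bound 389, so this tier is dominated.
EOQ at £21.18 = 460.2 (feasible in tier 3): TC = 2,460×£21.18 + (2,460/460.2)×237 + (460.2/2)×0.26×£21.18 = £54,636.80.
EOQ at £18.80 = 488.4 < 710, so use break Q=710: TC = 2,460×£18.80 + (2,460/710.0)×237 + (710.0/2)×0.26×£18.80 = £48,804.39.
Lowest total cost is £48,804.39 at Q = 710.0.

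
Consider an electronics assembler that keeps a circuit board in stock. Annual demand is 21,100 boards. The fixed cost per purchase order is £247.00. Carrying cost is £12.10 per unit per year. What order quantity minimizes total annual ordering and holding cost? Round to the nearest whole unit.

Q* ≈ 928 boards

EOQ = √(2DS / H) = √(2 × 21,100 × 247 / 12.1).
= √(10,423,400 / 12.1) = √861,438.0165 ≈ 928.137.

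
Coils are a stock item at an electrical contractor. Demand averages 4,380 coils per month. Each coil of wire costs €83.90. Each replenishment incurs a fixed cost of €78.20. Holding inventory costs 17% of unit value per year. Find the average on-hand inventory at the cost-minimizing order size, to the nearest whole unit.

Annual demand D = 4,380 × 12 = 52,560.
Holding cost H = 0.17 × €83.90 = €14.2630 per unit per year.
Q* = √(2DS/H) = √(2 × 52,560 × 78.2 / 14.263) ≈ 759.17.
Average inventory = Q*/2 ≈ 759.17 / 2 = 379.586.

Average inventory ≈ 380 coils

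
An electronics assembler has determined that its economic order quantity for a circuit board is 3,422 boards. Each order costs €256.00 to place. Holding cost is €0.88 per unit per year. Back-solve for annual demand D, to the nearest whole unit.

D ≈ 20,127 boards per year

Invert the EOQ relation Q*² = 2DS/H.
From Q* = √(2DS/H): D = Q*²H / (2S) = 3,422² × 0.88 / (2 × 256) = 20126.707.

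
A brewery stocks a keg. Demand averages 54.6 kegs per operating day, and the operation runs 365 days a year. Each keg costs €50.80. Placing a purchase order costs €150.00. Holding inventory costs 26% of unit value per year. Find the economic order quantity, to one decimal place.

Q* ≈ 672.8 kegs

Annual demand D = 54.6 × 365 = 19,929.
Holding cost H = 0.26 × €50.80 = €13.2080 per unit per year.
EOQ = √(2DS / H) = √(2 × 19,929 × 150 / 13.208).
= √(5,978,700 / 13.208) = √452,657.4803 ≈ 672.798.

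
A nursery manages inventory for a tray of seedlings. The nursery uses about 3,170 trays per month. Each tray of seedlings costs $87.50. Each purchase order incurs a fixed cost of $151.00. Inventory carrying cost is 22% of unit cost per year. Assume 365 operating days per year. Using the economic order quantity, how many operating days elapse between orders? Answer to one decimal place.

T ≈ 7.4 days

Annual demand D = 3,170 × 12 = 38,040.
Holding cost H = 0.22 × $87.50 = $19.2500 per unit per year.
EOQ = √(2DS/H) = √(2 × 38,040 × 151 / 19.25) ≈ 772.52.
Cycle time = Q*/D × 365 = 772.52 / 38,040 × 365 ≈ 7.412 days.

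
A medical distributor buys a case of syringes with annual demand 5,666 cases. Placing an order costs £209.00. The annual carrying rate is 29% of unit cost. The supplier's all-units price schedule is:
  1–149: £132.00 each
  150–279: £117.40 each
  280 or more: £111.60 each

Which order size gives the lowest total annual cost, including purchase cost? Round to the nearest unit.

Q* ≈ 280 cases

Holding cost per unit per year at price C is H = 0.29·C.
For each price level, check whether its EOQ is feasible; otherwise the best quantity at that price is the breakpoint.
Tier 1 (£132.00): EOQ = 248.7 exceeds tier's upper bound 149, so this tier is dominated.
EOQ at £117.40 = 263.8 (feasible in tier 2): TC = 5,666×£117.40 + (5,666/263.8)×209 + (263.8/2)×0.29×£117.40 = £674,168.05.
EOQ at £111.60 = 270.5 < 280, so use break Q=280: TC = 5,666×£111.60 + (5,666/280.0)×209 + (280.0/2)×0.29×£111.60 = £641,085.82.
Lowest total cost is £641,085.82 at Q = 280.0.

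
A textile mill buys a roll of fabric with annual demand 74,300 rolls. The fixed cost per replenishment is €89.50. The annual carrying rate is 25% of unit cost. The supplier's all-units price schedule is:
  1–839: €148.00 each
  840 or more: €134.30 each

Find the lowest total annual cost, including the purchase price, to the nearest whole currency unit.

Holding cost per unit per year at price C is H = 0.25·C.
Candidates are each tier's EOQ (if it falls in that tier) and each price-break quantity.
EOQ at €148.00 = 599.5 (feasible in tier 1): TC = 74,300×€148.00 + (74,300/599.5)×89.5 + (599.5/2)×0.25×€148.00 = €11,018,583.08.
EOQ at €134.30 = 629.4 < 840, so use break Q=840: TC = 74,300×€134.30 + (74,300/840.0)×89.5 + (840.0/2)×0.25×€134.30 = €10,000,507.99.
Lowest total cost among the candidates is at Q = 840.0.

TC* ≈ €10,000,508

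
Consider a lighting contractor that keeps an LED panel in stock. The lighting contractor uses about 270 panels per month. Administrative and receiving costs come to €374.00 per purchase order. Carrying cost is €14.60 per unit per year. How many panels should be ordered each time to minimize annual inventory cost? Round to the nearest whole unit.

Annual demand D = 270 × 12 = 3,240.
EOQ = √(2DS / H) = √(2 × 3,240 × 374 / 14.6).
= √(2,423,520 / 14.6) = √165,994.5205 ≈ 407.424.

Q* ≈ 407 panels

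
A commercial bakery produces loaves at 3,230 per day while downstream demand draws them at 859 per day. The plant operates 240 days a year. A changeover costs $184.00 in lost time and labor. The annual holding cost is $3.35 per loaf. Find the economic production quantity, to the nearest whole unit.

Q* ≈ 5,554 loaves

Annual demand D = 859 × 240 = 206,160.
Production build-up factor (1 − d/p) = 1 − 859/3,230 = 0.7341.
Q* = √(2DS / (H(1 − d/p))) = √(2 × 206,160 × 184 / (3.35 × 0.7341)).
= √(75,866,880 / 2.4591) ≈ 5554.426.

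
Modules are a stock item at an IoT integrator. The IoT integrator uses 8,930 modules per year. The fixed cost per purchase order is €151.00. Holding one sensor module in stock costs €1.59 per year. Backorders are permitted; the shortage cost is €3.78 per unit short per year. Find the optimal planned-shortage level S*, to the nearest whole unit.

With planned backorders, Q* = √(2DS/H) · √((H+B)/B).
√(2DS/H) = √(2 × 8,930 × 151 / 1.59) = 1302.359.
√((H+B)/B) = √((1.59+3.78)/3.78) = 1.1919.
Q* ≈ 1552.287.
S* = Q* · H/(H+B) = 1552.287 × 1.59/5.37 ≈ 459.616.

S* ≈ 460 modules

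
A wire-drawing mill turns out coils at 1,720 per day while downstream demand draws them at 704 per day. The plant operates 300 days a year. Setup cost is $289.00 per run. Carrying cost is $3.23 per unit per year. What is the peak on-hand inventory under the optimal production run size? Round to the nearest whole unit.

I_max ≈ 4,725 coils

Annual demand D = 704 × 300 = 211,200.
Production build-up factor (1 − d/p) = 1 − 704/1,720 = 0.5907.
Q* = √(2DS / (H(1 − d/p))) = √(2 × 211,200 × 289 / (3.23 × 0.5907)).
= √(122,073,600 / 1.908) ≈ 7998.840.
Maximum inventory = Q*(1 − d/p) = 7998.840 × 0.5907 ≈ 4724.896.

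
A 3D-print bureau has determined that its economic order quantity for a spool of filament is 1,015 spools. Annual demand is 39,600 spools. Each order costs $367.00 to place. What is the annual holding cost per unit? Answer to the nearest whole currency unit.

The basic EOQ model gives Q* = √(2DS/H); rearrange for the unknown.
From Q* = √(2DS/H): H = 2DS / Q*² = 2 × 39,600 × 367 / 1,015² = 28.2136.

H ≈ $28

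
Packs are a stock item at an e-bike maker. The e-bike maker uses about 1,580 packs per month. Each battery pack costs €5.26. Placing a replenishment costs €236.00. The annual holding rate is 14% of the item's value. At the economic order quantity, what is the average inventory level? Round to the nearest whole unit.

Annual demand D = 1,580 × 12 = 18,960.
Holding cost H = 0.14 × €5.26 = €0.7364 per unit per year.
The optimal lot size = √(2DS/H) = √(2 × 18,960 × 236 / 0.7364) ≈ 3486.05.
Average inventory = Q*/2 ≈ 3486.05 / 2 = 1743.024.

Average inventory ≈ 1,743 packs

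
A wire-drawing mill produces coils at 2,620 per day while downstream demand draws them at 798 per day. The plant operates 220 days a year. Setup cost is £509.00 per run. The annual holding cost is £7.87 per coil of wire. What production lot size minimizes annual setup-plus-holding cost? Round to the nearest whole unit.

Q* ≈ 5,714 coils

Annual demand D = 798 × 220 = 175,560.
Production build-up factor (1 − d/p) = 1 − 798/2,620 = 0.6954.
Q* = √(2DS / (H(1 − d/p))) = √(2 × 175,560 × 509 / (7.87 × 0.6954)).
= √(178,720,080 / 5.473) ≈ 5714.468.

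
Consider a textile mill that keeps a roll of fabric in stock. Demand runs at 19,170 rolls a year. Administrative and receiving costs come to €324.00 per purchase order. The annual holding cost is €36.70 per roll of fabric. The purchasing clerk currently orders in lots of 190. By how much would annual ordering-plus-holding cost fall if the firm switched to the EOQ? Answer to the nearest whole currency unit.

EOQ = √(2DS/H) = √(2 × 19,170 × 324 / 36.7) ≈ 581.79.
Cost at Q* = (D/Q*)S + (Q*/2)H = √(2DSH) ≈ €21,351.66.
Cost at Q = 190: (19,170/190)×324 + (190/2)×36.7 = €32,689.89 + €3,486.50 = €36,176.39.
Excess = €36,176.39 − €21,351.66 = €14,824.74.

Extra cost ≈ €14,825 per year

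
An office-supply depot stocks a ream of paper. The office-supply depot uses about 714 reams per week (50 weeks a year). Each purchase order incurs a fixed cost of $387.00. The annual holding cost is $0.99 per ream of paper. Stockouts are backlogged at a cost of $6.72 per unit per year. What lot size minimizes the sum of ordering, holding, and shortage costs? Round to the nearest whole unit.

Annual demand D = 714 × 50 = 35,700.
With planned backorders, Q* = √(2DS/H) · √((H+B)/B).
√(2DS/H) = √(2 × 35,700 × 387 / 0.99) = 5283.078.
√((H+B)/B) = √((0.99+6.72)/6.72) = 1.0711.
Q* ≈ 5658.868.

Q* ≈ 5,659 reams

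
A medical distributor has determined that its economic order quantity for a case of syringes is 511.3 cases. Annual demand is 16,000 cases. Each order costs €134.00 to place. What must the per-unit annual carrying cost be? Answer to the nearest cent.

H ≈ €16.40

The basic EOQ model gives Q* = √(2DS/H); rearrange for the unknown.
From Q* = √(2DS/H): H = 2DS / Q*² = 2 × 16,000 × 134 / 511.3² = 16.4022.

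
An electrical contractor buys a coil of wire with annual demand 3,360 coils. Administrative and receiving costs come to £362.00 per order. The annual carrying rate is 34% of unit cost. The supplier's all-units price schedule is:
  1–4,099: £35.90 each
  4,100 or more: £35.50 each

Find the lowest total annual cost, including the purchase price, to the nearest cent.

Holding cost per unit per year at price C is H = 0.34·C.
Candidates are each tier's EOQ (if it falls in that tier) and each price-break quantity.
EOQ at £35.90 = 446.4 (feasible in tier 1): TC = 3,360×£35.90 + (3,360/446.4)×362 + (446.4/2)×0.34×£35.90 = £126,073.11.
EOQ at £35.50 = 448.9 < 4100, so use break Q=4100: TC = 3,360×£35.50 + (3,360/4100.0)×362 + (4100.0/2)×0.34×£35.50 = £144,320.16.
Lowest total cost among the candidates is at Q = 446.4.

TC* ≈ £126,073.11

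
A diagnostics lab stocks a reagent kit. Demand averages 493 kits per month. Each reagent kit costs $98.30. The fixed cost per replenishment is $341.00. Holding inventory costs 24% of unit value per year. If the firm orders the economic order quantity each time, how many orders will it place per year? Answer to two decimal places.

Annual demand D = 493 × 12 = 5,916.
Holding cost H = 0.24 × $98.30 = $23.5920 per unit per year.
The optimal lot size = √(2DS/H) = √(2 × 5,916 × 341 / 23.592) ≈ 413.55.
Orders per year = D / Q* = 5,916 / 413.55 ≈ 14.306.

N ≈ 14.31 orders per year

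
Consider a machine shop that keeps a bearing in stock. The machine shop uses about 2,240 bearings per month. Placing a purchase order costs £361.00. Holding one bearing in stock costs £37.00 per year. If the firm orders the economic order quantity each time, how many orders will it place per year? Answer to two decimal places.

Annual demand D = 2,240 × 12 = 26,880.
Q* = √(2DS/H) = √(2 × 26,880 × 361 / 37) ≈ 724.24.
Orders per year = D / Q* = 26,880 / 724.24 ≈ 37.115.

N ≈ 37.11 orders per year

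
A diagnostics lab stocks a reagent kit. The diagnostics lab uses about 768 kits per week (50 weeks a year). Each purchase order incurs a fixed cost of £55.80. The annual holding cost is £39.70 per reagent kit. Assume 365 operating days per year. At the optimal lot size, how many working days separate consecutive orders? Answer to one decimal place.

Annual demand D = 768 × 50 = 38,400.
The optimal lot size = √(2DS/H) = √(2 × 38,400 × 55.8 / 39.7) ≈ 328.55.
Cycle time = Q*/D × 365 = 328.55 / 38,400 × 365 ≈ 3.123 days.

T ≈ 3.1 days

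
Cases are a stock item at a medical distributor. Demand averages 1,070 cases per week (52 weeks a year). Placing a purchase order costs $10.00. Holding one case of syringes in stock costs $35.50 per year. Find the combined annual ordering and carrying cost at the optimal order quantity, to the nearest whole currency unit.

TC* ≈ $6,285

Annual demand D = 1,070 × 52 = 55,640.
Q* = √(2DS/H) = √(2 × 55,640 × 10 / 35.5) ≈ 177.05.
At Q*, ordering cost (D/Q*)S equals holding cost (Q*/2)H, each = √(DSH/2).
Minimum total = √(2DSH) = √(2 × 55,640 × 10 × 35.5) ≈ 6285.253.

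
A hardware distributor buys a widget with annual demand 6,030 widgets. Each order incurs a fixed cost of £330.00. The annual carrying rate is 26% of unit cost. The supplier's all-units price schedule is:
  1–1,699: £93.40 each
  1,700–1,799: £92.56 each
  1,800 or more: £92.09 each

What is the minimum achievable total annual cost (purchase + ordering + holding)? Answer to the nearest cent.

Holding cost per unit per year at price C is H = 0.26·C.
Candidates are each tier's EOQ (if it falls in that tier) and each price-break quantity.
EOQ at £93.40 = 404.8 (feasible in tier 1): TC = 6,030×£93.40 + (6,030/404.8)×330 + (404.8/2)×0.26×£93.40 = £573,032.84.
EOQ at £92.56 = 406.7 < 1700, so use break Q=1700: TC = 6,030×£92.56 + (6,030/1700.0)×330 + (1700.0/2)×0.26×£92.56 = £579,763.09.
EOQ at £92.09 = 407.7 < 1800, so use break Q=1800: TC = 6,030×£92.09 + (6,030/1800.0)×330 + (1800.0/2)×0.26×£92.09 = £577,957.26.
Lowest total cost among the candidates is at Q = 404.8.

TC* ≈ £573,032.84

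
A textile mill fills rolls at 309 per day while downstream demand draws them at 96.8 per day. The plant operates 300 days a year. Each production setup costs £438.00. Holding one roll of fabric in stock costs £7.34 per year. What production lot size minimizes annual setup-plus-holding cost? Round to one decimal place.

Annual demand D = 96.8 × 300 = 29,040.
Production build-up factor (1 − d/p) = 1 − 96.8/309 = 0.6867.
Q* = √(2DS / (H(1 − d/p))) = √(2 × 29,040 × 438 / (7.34 × 0.6867)).
= √(25,439,040 / 5.0406) ≈ 2246.513.

Q* ≈ 2,246.5 rolls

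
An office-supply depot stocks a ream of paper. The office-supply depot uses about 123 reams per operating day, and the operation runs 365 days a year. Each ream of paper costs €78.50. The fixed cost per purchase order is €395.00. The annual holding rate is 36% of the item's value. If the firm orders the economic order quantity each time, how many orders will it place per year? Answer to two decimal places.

Annual demand D = 123 × 365 = 44,895.
Holding cost H = 0.36 × €78.50 = €28.2600 per unit per year.
EOQ = √(2DS/H) = √(2 × 44,895 × 395 / 28.26) ≈ 1120.28.
Orders per year = D / Q* = 44,895 / 1120.28 ≈ 40.075.

N ≈ 40.07 orders per year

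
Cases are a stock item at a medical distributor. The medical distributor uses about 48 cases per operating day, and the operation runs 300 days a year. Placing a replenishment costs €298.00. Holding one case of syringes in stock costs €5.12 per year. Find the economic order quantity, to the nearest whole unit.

Annual demand D = 48 × 300 = 14,400.
EOQ = √(2DS / H) = √(2 × 14,400 × 298 / 5.12).
= √(8,582,400 / 5.12) = √1,676,250 ≈ 1294.701.

Q* ≈ 1,295 cases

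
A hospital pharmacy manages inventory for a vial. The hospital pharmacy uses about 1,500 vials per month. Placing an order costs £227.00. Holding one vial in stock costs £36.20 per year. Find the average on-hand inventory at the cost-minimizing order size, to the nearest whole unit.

Average inventory ≈ 238 vials

Annual demand D = 1,500 × 12 = 18,000.
EOQ = √(2DS/H) = √(2 × 18,000 × 227 / 36.2) ≈ 475.13.
Average inventory = Q*/2 ≈ 475.13 / 2 = 237.564.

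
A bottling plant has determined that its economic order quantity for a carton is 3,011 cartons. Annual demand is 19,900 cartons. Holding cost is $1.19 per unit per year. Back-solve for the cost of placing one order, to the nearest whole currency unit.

S ≈ $271

The basic EOQ model gives Q* = √(2DS/H); rearrange for the unknown.
From Q* = √(2DS/H): S = Q*²H / (2D) = 3,011² × 1.19 / (2 × 19,900) = 271.0725.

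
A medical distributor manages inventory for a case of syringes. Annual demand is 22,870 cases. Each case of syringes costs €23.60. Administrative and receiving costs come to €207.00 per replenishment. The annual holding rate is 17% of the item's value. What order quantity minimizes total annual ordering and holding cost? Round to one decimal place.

Q* ≈ 1,536.2 cases

Holding cost H = 0.17 × €23.60 = €4.0120 per unit per year.
EOQ = √(2DS / H) = √(2 × 22,870 × 207 / 4.012).
= √(9,468,180 / 4.012) = √2,359,965.1047 ≈ 1536.218.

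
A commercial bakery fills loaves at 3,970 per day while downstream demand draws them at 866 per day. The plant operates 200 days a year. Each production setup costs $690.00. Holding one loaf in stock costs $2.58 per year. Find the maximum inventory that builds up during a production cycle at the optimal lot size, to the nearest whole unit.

Annual demand D = 866 × 200 = 173,200.
Production build-up factor (1 − d/p) = 1 − 866/3,970 = 0.7819.
Q* = √(2DS / (H(1 − d/p))) = √(2 × 173,200 × 690 / (2.58 × 0.7819)).
= √(239,016,000 / 2.0172) ≈ 10885.241.
Maximum inventory = Q*(1 − d/p) = 10885.241 × 0.7819 ≈ 8510.778.

I_max ≈ 8,511 loaves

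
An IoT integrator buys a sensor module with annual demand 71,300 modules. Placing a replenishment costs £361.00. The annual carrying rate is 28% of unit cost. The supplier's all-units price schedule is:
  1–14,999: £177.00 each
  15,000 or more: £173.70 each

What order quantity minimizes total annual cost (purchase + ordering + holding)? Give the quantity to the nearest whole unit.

Q* ≈ 1,019 modules

Holding cost per unit per year at price C is H = 0.28·C.
Candidates are each tier's EOQ (if it falls in that tier) and each price-break quantity.
EOQ at £177.00 = 1019.2 (feasible in tier 1): TC = 71,300×£177.00 + (71,300/1019.2)×361 + (1019.2/2)×0.28×£177.00 = £12,670,610.19.
EOQ at £173.70 = 1028.8 < 15000, so use break Q=15000: TC = 71,300×£173.70 + (71,300/15000.0)×361 + (15000.0/2)×0.28×£173.70 = £12,751,295.95.
Lowest total cost is £12,670,610.19 at Q = 1019.2.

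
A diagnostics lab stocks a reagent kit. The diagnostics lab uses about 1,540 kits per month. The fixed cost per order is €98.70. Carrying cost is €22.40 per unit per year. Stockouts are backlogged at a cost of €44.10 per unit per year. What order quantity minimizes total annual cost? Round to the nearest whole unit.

Annual demand D = 1,540 × 12 = 18,480.
With planned backorders, Q* = √(2DS/H) · √((H+B)/B).
√(2DS/H) = √(2 × 18,480 × 98.7 / 22.4) = 403.553.
√((H+B)/B) = √((22.4+44.1)/44.1) = 1.2280.
Q* ≈ 495.555.

Q* ≈ 496 kits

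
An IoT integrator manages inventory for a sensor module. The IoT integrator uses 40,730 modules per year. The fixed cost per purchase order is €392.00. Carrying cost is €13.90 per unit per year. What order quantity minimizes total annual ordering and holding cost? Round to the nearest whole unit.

Q* ≈ 1,516 modules

EOQ = √(2DS / H) = √(2 × 40,730 × 392 / 13.9).
= √(31,932,320 / 13.9) = √2,297,289.2086 ≈ 1515.681.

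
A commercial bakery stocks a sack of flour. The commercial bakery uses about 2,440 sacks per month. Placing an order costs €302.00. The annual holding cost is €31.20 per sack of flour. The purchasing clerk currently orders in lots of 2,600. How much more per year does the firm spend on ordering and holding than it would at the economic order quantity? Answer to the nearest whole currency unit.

Annual demand D = 2,440 × 12 = 29,280.
EOQ = √(2DS/H) = √(2 × 29,280 × 302 / 31.2) ≈ 752.88.
Cost at Q* = (D/Q*)S + (Q*/2)H = √(2DSH) ≈ €23,489.91.
Cost at Q = 2,600: (29,280/2,600)×302 + (2,600/2)×31.2 = €3,400.98 + €40,560.00 = €43,960.98.
Excess = €43,960.98 − €23,489.91 = €20,471.08.

Extra cost ≈ €20,471 per year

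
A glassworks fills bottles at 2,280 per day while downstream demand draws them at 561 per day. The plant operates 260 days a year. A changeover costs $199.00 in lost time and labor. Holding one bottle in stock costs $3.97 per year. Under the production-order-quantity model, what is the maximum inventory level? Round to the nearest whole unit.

Annual demand D = 561 × 260 = 145,860.
Production build-up factor (1 − d/p) = 1 − 561/2,280 = 0.7539.
Q* = √(2DS / (H(1 − d/p))) = √(2 × 145,860 × 199 / (3.97 × 0.7539)).
= √(58,052,280 / 2.9932) ≈ 4403.965.
Maximum inventory = Q*(1 − d/p) = 4403.965 × 0.7539 ≈ 3320.358.

I_max ≈ 3,320 bottles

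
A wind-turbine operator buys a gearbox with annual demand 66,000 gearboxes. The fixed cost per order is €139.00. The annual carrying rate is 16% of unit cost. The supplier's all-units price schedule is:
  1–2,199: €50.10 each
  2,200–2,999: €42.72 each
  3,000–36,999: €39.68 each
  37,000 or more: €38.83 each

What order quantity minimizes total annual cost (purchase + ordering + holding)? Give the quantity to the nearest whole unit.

Q* ≈ 3,000 gearboxes

Holding cost per unit per year at price C is H = 0.16·C.
Candidates are each tier's EOQ (if it falls in that tier) and each price-break quantity.
EOQ at €50.10 = 1512.9 (feasible in tier 1): TC = 66,000×€50.10 + (66,000/1512.9)×139 + (1512.9/2)×0.16×€50.10 = €3,318,727.55.
EOQ at €42.72 = 1638.4 < 2200, so use break Q=2200: TC = 66,000×€42.72 + (66,000/2200.0)×139 + (2200.0/2)×0.16×€42.72 = €2,831,208.72.
EOQ at €39.68 = 1700.0 < 3000, so use break Q=3000: TC = 66,000×€39.68 + (66,000/3000.0)×139 + (3000.0/2)×0.16×€39.68 = €2,631,461.20.
EOQ at €38.83 = 1718.5 < 37000, so use break Q=37000: TC = 66,000×€38.83 + (66,000/37000.0)×139 + (37000.0/2)×0.16×€38.83 = €2,677,964.75.
Lowest total cost is €2,631,461.20 at Q = 3000.0.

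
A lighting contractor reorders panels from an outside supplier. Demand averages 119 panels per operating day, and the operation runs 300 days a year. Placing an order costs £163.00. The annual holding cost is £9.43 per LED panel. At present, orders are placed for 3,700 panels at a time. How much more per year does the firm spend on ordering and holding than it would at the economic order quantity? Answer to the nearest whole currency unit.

Annual demand D = 119 × 300 = 35,700.
EOQ = √(2DS/H) = √(2 × 35,700 × 163 / 9.43) ≈ 1110.93.
Cost at Q* = (D/Q*)S + (Q*/2)H = √(2DSH) ≈ £10,476.08.
Cost at Q = 3,700: (35,700/3,700)×163 + (3,700/2)×9.43 = £1,572.73 + £17,445.50 = £19,018.23.
Excess = £19,018.23 − £10,476.08 = £8,542.15.

Extra cost ≈ £8,542 per year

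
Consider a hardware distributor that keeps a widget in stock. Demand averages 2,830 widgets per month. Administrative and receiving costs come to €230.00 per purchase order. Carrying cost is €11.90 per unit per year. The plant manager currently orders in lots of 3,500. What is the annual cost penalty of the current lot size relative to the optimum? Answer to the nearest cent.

Extra cost ≈ €9,422.25 per year

Annual demand D = 2,830 × 12 = 33,960.
EOQ = √(2DS/H) = √(2 × 33,960 × 230 / 11.9) ≈ 1145.75.
Cost at Q* = (D/Q*)S + (Q*/2)H = √(2DSH) ≈ €13,634.41.
Cost at Q = 3,500: (33,960/3,500)×230 + (3,500/2)×11.9 = €2,231.66 + €20,825.00 = €23,056.66.
Excess = €23,056.66 − €13,634.41 = €9,422.25.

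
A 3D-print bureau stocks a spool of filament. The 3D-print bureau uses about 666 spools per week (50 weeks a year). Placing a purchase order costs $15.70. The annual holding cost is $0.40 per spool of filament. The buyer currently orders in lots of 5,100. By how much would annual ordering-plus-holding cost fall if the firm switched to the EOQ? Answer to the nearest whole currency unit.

Annual demand D = 666 × 50 = 33,300.
EOQ = √(2DS/H) = √(2 × 33,300 × 15.7 / 0.4) ≈ 1616.80.
Cost at Q* = (D/Q*)S + (Q*/2)H = √(2DSH) ≈ $646.72.
Cost at Q = 5,100: (33,300/5,100)×15.7 + (5,100/2)×0.4 = $102.51 + $1,020.00 = $1,122.51.
Excess = $1,122.51 − $646.72 = $475.79.

Extra cost ≈ $476 per year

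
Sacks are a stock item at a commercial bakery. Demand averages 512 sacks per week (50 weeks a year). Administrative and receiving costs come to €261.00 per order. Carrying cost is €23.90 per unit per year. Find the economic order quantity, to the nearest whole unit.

Annual demand D = 512 × 50 = 25,600.
EOQ = √(2DS / H) = √(2 × 25,600 × 261 / 23.9).
= √(13,363,200 / 23.9) = √559,129.7071 ≈ 747.750.

Q* ≈ 748 sacks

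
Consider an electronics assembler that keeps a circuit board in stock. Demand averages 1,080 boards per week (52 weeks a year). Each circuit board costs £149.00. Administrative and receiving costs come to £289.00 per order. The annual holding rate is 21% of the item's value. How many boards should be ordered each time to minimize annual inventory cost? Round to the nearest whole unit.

Annual demand D = 1,080 × 52 = 56,160.
Holding cost H = 0.21 × £149.00 = £31.2900 per unit per year.
EOQ = √(2DS / H) = √(2 × 56,160 × 289 / 31.29).
= √(32,460,480 / 31.29) = √1,037,407.4784 ≈ 1018.532.

Q* ≈ 1,019 boards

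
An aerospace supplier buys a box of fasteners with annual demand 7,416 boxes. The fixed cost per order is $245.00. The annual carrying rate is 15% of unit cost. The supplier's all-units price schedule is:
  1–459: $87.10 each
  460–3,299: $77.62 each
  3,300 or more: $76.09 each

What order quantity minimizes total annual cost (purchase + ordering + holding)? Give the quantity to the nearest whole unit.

Holding cost per unit per year at price C is H = 0.15·C.
For each price level, check whether its EOQ is feasible; otherwise the best quantity at that price is the breakpoint.
Tier 1 ($87.10): EOQ = 527.4 exceeds tier's upper bound 459, so this tier is dominated.
EOQ at $77.62 = 558.7 (feasible in tier 2): TC = 7,416×$77.62 + (7,416/558.7)×245 + (558.7/2)×0.15×$77.62 = $582,134.44.
EOQ at $76.09 = 564.3 < 3300, so use break Q=3300: TC = 7,416×$76.09 + (7,416/3300.0)×245 + (3300.0/2)×0.15×$76.09 = $583,666.30.
Lowest total cost is $582,134.44 at Q = 558.7.

Q* ≈ 559 boxes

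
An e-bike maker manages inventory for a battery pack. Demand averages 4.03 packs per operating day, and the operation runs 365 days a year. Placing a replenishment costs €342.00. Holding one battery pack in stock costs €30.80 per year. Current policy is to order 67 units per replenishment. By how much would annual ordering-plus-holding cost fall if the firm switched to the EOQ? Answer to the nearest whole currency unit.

Annual demand D = 4.03 × 365 = 1,470.95.
EOQ = √(2DS/H) = √(2 × 1,470.95 × 342 / 30.8) ≈ 180.74.
Cost at Q* = (D/Q*)S + (Q*/2)H = √(2DSH) ≈ €5,566.76.
Cost at Q = 67: (1,470.95/67)×342 + (67/2)×30.8 = €7,508.43 + €1,031.80 = €8,540.23.
Excess = €8,540.23 − €5,566.76 = €2,973.47.

Extra cost ≈ €2,973 per year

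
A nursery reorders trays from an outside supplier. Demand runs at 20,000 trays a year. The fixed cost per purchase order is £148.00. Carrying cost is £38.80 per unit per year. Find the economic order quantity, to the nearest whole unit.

EOQ = √(2DS / H) = √(2 × 20,000 × 148 / 38.8).
= √(5,920,000 / 38.8) = √152,577.3196 ≈ 390.611.

Q* ≈ 391 trays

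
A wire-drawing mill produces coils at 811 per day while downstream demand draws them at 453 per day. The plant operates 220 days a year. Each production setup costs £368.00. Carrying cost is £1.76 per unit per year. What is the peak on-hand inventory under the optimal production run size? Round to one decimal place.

I_max ≈ 4,289.2 coils

Annual demand D = 453 × 220 = 99,660.
Production build-up factor (1 − d/p) = 1 − 453/811 = 0.4414.
Q* = √(2DS / (H(1 − d/p))) = √(2 × 99,660 × 368 / (1.76 × 0.4414)).
= √(73,349,760 / 0.7769) ≈ 9716.546.
Maximum inventory = Q*(1 − d/p) = 9716.546 × 0.4414 ≈ 4289.178.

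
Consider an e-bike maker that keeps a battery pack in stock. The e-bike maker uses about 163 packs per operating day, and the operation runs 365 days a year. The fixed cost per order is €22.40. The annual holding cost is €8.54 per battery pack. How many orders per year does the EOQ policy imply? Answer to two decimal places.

N ≈ 106.50 orders per year

Annual demand D = 163 × 365 = 59,495.
The optimal lot size = √(2DS/H) = √(2 × 59,495 × 22.4 / 8.54) ≈ 558.66.
Orders per year = D / Q* = 59,495 / 558.66 ≈ 106.495.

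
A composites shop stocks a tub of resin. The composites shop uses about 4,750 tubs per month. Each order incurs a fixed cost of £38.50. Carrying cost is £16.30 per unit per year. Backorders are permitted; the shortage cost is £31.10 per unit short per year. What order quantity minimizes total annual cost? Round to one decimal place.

Q* ≈ 640.6 tubs

Annual demand D = 4,750 × 12 = 57,000.
With planned backorders, Q* = √(2DS/H) · √((H+B)/B).
√(2DS/H) = √(2 × 57,000 × 38.5 / 16.3) = 518.906.
√((H+B)/B) = √((16.3+31.1)/31.1) = 1.2346.
Q* ≈ 640.616.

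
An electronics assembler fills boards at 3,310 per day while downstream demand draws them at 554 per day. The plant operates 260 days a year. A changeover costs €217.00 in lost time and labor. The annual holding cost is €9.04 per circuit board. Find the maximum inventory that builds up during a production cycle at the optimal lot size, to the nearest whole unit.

I_max ≈ 2,400 boards

Annual demand D = 554 × 260 = 144,040.
Production build-up factor (1 − d/p) = 1 − 554/3,310 = 0.8326.
Q* = √(2DS / (H(1 − d/p))) = √(2 × 144,040 × 217 / (9.04 × 0.8326)).
= √(62,513,360 / 7.527) ≈ 2881.885.
Maximum inventory = Q*(1 − d/p) = 2881.885 × 0.8326 ≈ 2399.539.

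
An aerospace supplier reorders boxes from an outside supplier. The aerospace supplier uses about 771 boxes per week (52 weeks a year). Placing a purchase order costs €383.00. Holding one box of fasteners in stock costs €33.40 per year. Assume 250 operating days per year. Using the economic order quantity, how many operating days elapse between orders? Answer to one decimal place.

T ≈ 6.0 days

Annual demand D = 771 × 52 = 40,092.
Q* = √(2DS/H) = √(2 × 40,092 × 383 / 33.4) ≈ 958.89.
Cycle time = Q*/D × 250 = 958.89 / 40,092 × 250 ≈ 5.979 days.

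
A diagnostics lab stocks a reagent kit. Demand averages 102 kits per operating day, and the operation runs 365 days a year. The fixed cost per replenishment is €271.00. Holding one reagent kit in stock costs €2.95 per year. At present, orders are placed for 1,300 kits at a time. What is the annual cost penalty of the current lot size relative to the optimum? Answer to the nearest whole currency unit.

Annual demand D = 102 × 365 = 37,230.
EOQ = √(2DS/H) = √(2 × 37,230 × 271 / 2.95) ≈ 2615.38.
Cost at Q* = (D/Q*)S + (Q*/2)H = √(2DSH) ≈ €7,715.38.
Cost at Q = 1,300: (37,230/1,300)×271 + (1,300/2)×2.95 = €7,761.02 + €1,917.50 = €9,678.52.
Excess = €9,678.52 − €7,715.38 = €1,963.15.

Extra cost ≈ €1,963 per year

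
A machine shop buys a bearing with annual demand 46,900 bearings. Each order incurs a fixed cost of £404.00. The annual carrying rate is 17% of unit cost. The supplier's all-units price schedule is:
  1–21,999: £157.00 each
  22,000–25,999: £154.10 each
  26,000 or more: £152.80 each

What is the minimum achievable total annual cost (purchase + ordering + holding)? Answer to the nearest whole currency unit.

Holding cost per unit per year at price C is H = 0.17·C.
Candidates are each tier's EOQ (if it falls in that tier) and each price-break quantity.
EOQ at £157.00 = 1191.6 (feasible in tier 1): TC = 46,900×£157.00 + (46,900/1191.6)×404 + (1191.6/2)×0.17×£157.00 = £7,395,102.88.
EOQ at £154.10 = 1202.7 < 22000, so use break Q=22000: TC = 46,900×£154.10 + (46,900/22000.0)×404 + (22000.0/2)×0.17×£154.10 = £7,516,318.25.
EOQ at £152.80 = 1207.8 < 26000, so use break Q=26000: TC = 46,900×£152.80 + (46,900/26000.0)×404 + (26000.0/2)×0.17×£152.80 = £7,504,736.75.
Lowest total cost among the candidates is at Q = 1191.6.

TC* ≈ £7,395,103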